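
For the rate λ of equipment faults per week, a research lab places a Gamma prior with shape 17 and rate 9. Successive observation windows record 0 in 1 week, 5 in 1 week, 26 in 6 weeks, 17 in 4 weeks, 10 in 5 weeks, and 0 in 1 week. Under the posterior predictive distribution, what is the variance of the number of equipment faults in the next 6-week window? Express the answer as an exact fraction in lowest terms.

Total count: 0 + 5 + 26 + 17 + 10 + 0 = 58.
Total exposure: 1 + 1 + 6 + 4 + 5 + 1 = 18 weeks.
Posterior: α' = 17 + 58 = 75, β' = 9 + 18 = 27.
The posterior predictive for a window of length T is Negative Binomial with variance T·α'·(β'+T)/β'² = 6·75·33/729 = 550/27.

550/27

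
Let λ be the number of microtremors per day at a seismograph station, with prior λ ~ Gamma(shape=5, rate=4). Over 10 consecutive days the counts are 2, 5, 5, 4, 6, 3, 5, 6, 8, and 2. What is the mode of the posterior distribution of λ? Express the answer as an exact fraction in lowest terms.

Total count: 2 + 5 + 5 + 4 + 6 + 3 + 5 + 6 + 8 + 2 = 46.
Total exposure: 10 days.
The Gamma prior is conjugate for the Poisson rate, so λ | data ~ Gamma(5+46, 4+10) = Gamma(51, 14).
Posterior mode = (α'−1)/β' = 50/14 = 25/7.

25/7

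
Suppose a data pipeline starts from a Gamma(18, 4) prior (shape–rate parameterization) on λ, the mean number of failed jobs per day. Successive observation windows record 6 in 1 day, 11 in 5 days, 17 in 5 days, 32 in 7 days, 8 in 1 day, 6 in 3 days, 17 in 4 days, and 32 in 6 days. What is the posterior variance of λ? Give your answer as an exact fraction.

49/432

Total count: 6 + 11 + 17 + 32 + 8 + 6 + 17 + 32 = 129.
Total exposure: 1 + 5 + 5 + 7 + 1 + 3 + 4 + 6 = 32 days.
Gamma(α, β) with Poisson data over total exposure Σt gives posterior Gamma(α+Σx, β+Σt) = Gamma(147, 36).
Posterior variance = α'/β'² = 147/1296 = 49/432.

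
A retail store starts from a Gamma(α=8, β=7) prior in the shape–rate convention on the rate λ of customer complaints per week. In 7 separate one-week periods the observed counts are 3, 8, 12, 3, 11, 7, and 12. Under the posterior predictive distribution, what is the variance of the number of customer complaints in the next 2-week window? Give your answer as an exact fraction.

Total count: 3 + 8 + 12 + 3 + 11 + 7 + 12 = 56.
Total exposure: 7 weeks.
Posterior: α' = 8 + 56 = 64, β' = 7 + 7 = 14.
The posterior predictive for a window of length T is Negative Binomial with variance T·α'·(β'+T)/β'² = 2·64·16/196 = 512/49.

512/49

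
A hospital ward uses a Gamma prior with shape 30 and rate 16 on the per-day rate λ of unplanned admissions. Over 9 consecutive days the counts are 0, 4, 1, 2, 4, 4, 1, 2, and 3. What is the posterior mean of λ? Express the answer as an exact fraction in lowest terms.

51/25

Total count: 0 + 4 + 1 + 2 + 4 + 4 + 1 + 2 + 3 = 21.
Total exposure: 9 days.
By Gamma–Poisson conjugacy, the posterior is Gamma(α + Σx, β + Σt) = Gamma(30 + 21, 16 + 9) = Gamma(51, 25).
Posterior mean = α'/β' = 51/25.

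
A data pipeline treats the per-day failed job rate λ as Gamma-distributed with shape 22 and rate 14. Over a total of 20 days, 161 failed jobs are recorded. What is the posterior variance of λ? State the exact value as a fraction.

Total count 161 over total exposure 20 days.
By Gamma–Poisson conjugacy, the posterior is Gamma(α + Σx, β + Σt) = Gamma(22 + 161, 14 + 20) = Gamma(183, 34).
Posterior variance = α'/β'² = 183/1156.

183/1156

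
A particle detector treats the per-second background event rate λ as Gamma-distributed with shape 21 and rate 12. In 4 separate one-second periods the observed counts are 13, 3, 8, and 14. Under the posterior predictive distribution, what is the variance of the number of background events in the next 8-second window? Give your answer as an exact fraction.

177/4

Total count: 13 + 3 + 8 + 14 = 38.
Total exposure: 4 seconds.
Posterior: α' = 21 + 38 = 59, β' = 12 + 4 = 16.
The posterior predictive for a window of length T is Negative Binomial with variance T·α'·(β'+T)/β'² = 8·59·24/256 = 177/4.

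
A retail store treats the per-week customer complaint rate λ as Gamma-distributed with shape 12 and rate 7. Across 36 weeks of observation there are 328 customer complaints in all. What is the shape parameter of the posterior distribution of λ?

Total count 328 over total exposure 36 weeks.
By Gamma–Poisson conjugacy, the posterior is Gamma(α + Σx, β + Σt) = Gamma(12 + 328, 7 + 36) = Gamma(340, 43).

340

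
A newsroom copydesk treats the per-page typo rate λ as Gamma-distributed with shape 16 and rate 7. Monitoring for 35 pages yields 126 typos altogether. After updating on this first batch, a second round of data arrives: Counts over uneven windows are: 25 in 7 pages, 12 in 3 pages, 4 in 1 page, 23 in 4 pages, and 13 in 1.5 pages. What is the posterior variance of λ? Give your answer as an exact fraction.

292/4563

Total count 126 over total exposure 35 pages.
After the first batch: Gamma(16 + 126, 7 + 35) = Gamma(142, 42).
Total count: 25 + 12 + 4 + 23 + 13 = 77.
Total exposure: 7 + 3 + 1 + 4 + 1.5 = 16.5 pages.
After the second batch: Gamma(142 + 77, 42 + 16.5) = Gamma(219, 117/2).
Posterior variance = α'/β'² = 219/(13689/4) = 292/4563.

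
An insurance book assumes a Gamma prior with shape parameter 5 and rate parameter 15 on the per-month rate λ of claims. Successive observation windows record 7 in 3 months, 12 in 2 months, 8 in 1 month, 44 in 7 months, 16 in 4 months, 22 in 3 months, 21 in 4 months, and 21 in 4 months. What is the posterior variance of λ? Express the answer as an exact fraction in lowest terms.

156/1849

Total count: 7 + 12 + 8 + 44 + 16 + 22 + 21 + 21 = 151.
Total exposure: 3 + 2 + 1 + 7 + 4 + 3 + 4 + 4 = 28 months.
By Gamma–Poisson conjugacy, the posterior is Gamma(α + Σx, β + Σt) = Gamma(5 + 151, 15 + 28) = Gamma(156, 43).
Posterior variance = α'/β'² = 156/1849.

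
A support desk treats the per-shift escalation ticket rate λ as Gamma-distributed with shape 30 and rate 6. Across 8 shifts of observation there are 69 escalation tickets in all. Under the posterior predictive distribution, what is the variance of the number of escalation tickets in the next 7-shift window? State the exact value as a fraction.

297/4

Total count 69 over total exposure 8 shifts.
Conjugate update: add total count to the shape and total exposure to the rate, giving Gamma(99, 14).
The posterior predictive for a window of length T is Negative Binomial with variance T·α'·(β'+T)/β'² = 7·99·21/196 = 297/4.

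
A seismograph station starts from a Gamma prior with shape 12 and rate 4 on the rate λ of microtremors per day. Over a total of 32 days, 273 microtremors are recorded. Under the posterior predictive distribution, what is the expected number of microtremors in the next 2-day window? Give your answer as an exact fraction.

Total count 273 over total exposure 32 days.
Conjugate update: add total count to the shape and total exposure to the rate, giving Gamma(285, 36).
Predictive mean over a 2-day window = T·E[λ|data] = 2·285/36 = 95/6.

95/6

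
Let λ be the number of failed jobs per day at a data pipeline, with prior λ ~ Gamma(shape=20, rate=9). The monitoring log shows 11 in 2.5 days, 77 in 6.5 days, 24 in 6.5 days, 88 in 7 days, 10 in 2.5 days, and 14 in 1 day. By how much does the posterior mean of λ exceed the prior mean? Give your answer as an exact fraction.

1496/315

Total count: 11 + 77 + 24 + 88 + 10 + 14 = 224.
Total exposure: 2.5 + 6.5 + 6.5 + 7 + 2.5 + 1 = 26 days.
The Gamma prior is conjugate for the Poisson rate, so λ | data ~ Gamma(20+224, 9+26) = Gamma(244, 35).
Posterior mean = 244/35 = 244/35; prior mean = 20/9 = 20/9. Difference = 244/35 − 20/9 = 1496/315.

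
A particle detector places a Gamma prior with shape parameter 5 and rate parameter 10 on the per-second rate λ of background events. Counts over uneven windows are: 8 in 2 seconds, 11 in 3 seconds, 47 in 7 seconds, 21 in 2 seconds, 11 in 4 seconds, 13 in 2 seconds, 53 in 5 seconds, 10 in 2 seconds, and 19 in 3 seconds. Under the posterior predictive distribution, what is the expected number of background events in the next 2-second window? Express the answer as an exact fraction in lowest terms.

99/10

Total count: 8 + 11 + 47 + 21 + 11 + 13 + 53 + 10 + 19 = 193.
Total exposure: 2 + 3 + 7 + 2 + 4 + 2 + 5 + 2 + 3 = 30 seconds.
Conjugate update: add total count to the shape and total exposure to the rate, giving Gamma(198, 40).
Predictive mean over a 2-second window = T·E[λ|data] = 2·198/40 = 99/10.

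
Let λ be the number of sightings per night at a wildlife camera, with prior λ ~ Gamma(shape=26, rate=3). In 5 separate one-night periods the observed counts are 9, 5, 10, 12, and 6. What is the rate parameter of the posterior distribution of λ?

8

Total count: 9 + 5 + 10 + 12 + 6 = 42.
Total exposure: 5 nights.
Conjugate update: add total count to the shape and total exposure to the rate, giving Gamma(68, 8).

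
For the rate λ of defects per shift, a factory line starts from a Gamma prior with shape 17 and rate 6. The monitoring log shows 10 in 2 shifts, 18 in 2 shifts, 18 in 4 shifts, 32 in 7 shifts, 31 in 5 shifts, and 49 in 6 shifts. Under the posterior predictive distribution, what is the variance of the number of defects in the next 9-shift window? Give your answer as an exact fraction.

64575/1024

Total count: 10 + 18 + 18 + 32 + 31 + 49 = 158.
Total exposure: 2 + 2 + 4 + 7 + 5 + 6 = 26 shifts.
Conjugate update: add total count to the shape and total exposure to the rate, giving Gamma(175, 32).
The posterior predictive for a window of length T is Negative Binomial with variance T·α'·(β'+T)/β'² = 9·175·41/1024 = 64575/1024.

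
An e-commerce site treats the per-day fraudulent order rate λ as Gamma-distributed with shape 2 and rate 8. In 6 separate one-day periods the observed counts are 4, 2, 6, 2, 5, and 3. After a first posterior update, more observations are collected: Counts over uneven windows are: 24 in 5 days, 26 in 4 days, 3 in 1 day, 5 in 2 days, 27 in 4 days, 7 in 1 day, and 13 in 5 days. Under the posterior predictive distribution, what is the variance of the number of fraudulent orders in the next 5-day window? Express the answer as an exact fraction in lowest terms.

Total count: 4 + 2 + 6 + 2 + 5 + 3 = 22.
Total exposure: 6 days.
After the first batch: Gamma(2 + 22, 8 + 6) = Gamma(24, 14).
Total count: 24 + 26 + 3 + 5 + 27 + 7 + 13 = 105.
Total exposure: 5 + 4 + 1 + 2 + 4 + 1 + 5 = 22 days.
After the second batch: Gamma(24 + 105, 14 + 22) = Gamma(129, 36).
The posterior predictive for a window of length T is Negative Binomial with variance T·α'·(β'+T)/β'² = 5·129·41/1296 = 8815/432.

8815/432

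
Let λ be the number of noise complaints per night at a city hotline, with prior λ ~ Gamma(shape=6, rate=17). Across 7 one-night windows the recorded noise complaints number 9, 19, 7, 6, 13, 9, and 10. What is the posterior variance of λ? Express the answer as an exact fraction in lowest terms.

79/576

Total count: 9 + 19 + 7 + 6 + 13 + 9 + 10 = 73.
Total exposure: 7 nights.
Posterior: α' = 6 + 73 = 79, β' = 17 + 7 = 24.
Posterior variance = α'/β'² = 79/576.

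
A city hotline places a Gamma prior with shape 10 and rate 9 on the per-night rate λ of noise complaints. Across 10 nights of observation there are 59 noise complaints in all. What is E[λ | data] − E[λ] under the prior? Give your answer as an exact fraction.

Total count 59 over total exposure 10 nights.
The Gamma prior is conjugate for the Poisson rate, so λ | data ~ Gamma(10+59, 9+10) = Gamma(69, 19).
Posterior mean = 69/19 = 69/19; prior mean = 10/9 = 10/9. Difference = 69/19 − 10/9 = 431/171.

431/171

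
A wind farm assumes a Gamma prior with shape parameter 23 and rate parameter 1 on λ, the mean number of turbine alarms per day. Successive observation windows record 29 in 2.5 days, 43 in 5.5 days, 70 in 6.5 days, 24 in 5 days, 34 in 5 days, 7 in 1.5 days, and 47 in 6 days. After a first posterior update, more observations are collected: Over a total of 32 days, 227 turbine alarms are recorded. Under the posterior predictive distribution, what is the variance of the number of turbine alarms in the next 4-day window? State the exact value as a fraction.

Total count: 29 + 43 + 70 + 24 + 34 + 7 + 47 = 254.
Total exposure: 2.5 + 5.5 + 6.5 + 5 + 5 + 1.5 + 6 = 32 days.
After the first batch: Gamma(23 + 254, 1 + 32) = Gamma(277, 33).
Total count 227 over total exposure 32 days.
After the second batch: Gamma(277 + 227, 33 + 32) = Gamma(504, 65).
The posterior predictive for a window of length T is Negative Binomial with variance T·α'·(β'+T)/β'² = 4·504·69/4225 = 139104/4225.

139104/4225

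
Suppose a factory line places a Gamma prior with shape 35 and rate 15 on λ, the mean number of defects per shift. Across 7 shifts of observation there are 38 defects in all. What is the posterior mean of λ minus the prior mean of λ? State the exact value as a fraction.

Total count 38 over total exposure 7 shifts.
Gamma(α, β) with Poisson data over total exposure Σt gives posterior Gamma(α+Σx, β+Σt) = Gamma(73, 22).
Posterior mean = 73/22 = 73/22; prior mean = 35/15 = 7/3. Difference = 73/22 − 7/3 = 65/66.

65/66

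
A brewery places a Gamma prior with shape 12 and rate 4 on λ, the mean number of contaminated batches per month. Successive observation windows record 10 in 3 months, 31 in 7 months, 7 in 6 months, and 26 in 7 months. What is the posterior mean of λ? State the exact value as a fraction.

Total count: 10 + 31 + 7 + 26 = 74.
Total exposure: 3 + 7 + 6 + 7 = 23 months.
Conjugate update: add total count to the shape and total exposure to the rate, giving Gamma(86, 27).
Posterior mean = α'/β' = 86/27.

86/27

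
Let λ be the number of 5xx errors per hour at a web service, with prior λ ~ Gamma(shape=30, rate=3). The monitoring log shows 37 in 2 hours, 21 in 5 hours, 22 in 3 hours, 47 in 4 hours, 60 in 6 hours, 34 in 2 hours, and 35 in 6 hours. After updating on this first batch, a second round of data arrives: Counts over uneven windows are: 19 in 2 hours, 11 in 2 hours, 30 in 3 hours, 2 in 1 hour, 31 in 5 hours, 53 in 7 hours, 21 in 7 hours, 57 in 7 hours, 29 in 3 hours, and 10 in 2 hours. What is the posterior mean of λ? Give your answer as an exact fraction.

549/70

Total count: 37 + 21 + 22 + 47 + 60 + 34 + 35 = 256.
Total exposure: 2 + 5 + 3 + 4 + 6 + 2 + 6 = 28 hours.
After the first batch: Gamma(30 + 256, 3 + 28) = Gamma(286, 31).
Total count: 19 + 11 + 30 + 2 + 31 + 53 + 21 + 57 + 29 + 10 = 263.
Total exposure: 2 + 2 + 3 + 1 + 5 + 7 + 7 + 7 + 3 + 2 = 39 hours.
After the second batch: Gamma(286 + 263, 31 + 39) = Gamma(549, 70).
Posterior mean = α'/β' = 549/70.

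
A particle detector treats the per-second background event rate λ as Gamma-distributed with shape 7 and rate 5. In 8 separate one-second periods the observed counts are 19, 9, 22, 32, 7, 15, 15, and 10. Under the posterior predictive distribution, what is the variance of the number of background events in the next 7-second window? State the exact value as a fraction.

19040/169

Total count: 19 + 9 + 22 + 32 + 7 + 15 + 15 + 10 = 129.
Total exposure: 8 seconds.
Conjugate update: add total count to the shape and total exposure to the rate, giving Gamma(136, 13).
The posterior predictive for a window of length T is Negative Binomial with variance T·α'·(β'+T)/β'² = 7·136·20/169 = 19040/169.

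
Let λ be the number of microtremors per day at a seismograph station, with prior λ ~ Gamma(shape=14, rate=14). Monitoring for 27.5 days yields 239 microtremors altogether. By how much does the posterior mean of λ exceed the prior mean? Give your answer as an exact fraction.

Total count 239 over total exposure 27.5 days.
Conjugate update: add total count to the shape and total exposure to the rate, giving Gamma(253, 83/2).
Posterior mean = 253/(83/2) = 506/83; prior mean = 14/14 = 1. Difference = 506/83 − 1 = 423/83.

423/83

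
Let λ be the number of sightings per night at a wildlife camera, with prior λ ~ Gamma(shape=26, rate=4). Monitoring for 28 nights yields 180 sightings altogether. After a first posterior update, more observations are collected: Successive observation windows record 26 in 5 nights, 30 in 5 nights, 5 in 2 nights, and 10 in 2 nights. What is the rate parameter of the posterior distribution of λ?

Total count 180 over total exposure 28 nights.
After the first batch: Gamma(26 + 180, 4 + 28) = Gamma(206, 32).
Total count: 26 + 30 + 5 + 10 = 71.
Total exposure: 5 + 5 + 2 + 2 = 14 nights.
After the second batch: Gamma(206 + 71, 32 + 14) = Gamma(277, 46).

46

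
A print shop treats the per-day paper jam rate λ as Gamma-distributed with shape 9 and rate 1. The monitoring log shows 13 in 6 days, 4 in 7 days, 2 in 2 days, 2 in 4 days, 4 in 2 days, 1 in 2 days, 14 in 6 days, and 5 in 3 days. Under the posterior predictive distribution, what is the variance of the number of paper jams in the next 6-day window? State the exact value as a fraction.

1404/121

Total count: 13 + 4 + 2 + 2 + 4 + 1 + 14 + 5 = 45.
Total exposure: 6 + 7 + 2 + 4 + 2 + 2 + 6 + 3 = 32 days.
The Gamma prior is conjugate for the Poisson rate, so λ | data ~ Gamma(9+45, 1+32) = Gamma(54, 33).
The posterior predictive for a window of length T is Negative Binomial with variance T·α'·(β'+T)/β'² = 6·54·39/1089 = 1404/121.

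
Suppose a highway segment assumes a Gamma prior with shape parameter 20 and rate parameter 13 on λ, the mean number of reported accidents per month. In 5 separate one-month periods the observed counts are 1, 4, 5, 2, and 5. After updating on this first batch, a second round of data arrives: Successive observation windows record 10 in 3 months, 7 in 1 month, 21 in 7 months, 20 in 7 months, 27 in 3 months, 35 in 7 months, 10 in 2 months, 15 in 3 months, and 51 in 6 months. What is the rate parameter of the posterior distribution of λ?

Total count: 1 + 4 + 5 + 2 + 5 = 17.
Total exposure: 5 months.
After the first batch: Gamma(20 + 17, 13 + 5) = Gamma(37, 18).
Total count: 10 + 7 + 21 + 20 + 27 + 35 + 10 + 15 + 51 = 196.
Total exposure: 3 + 1 + 7 + 7 + 3 + 7 + 2 + 3 + 6 = 39 months.
After the second batch: Gamma(37 + 196, 18 + 39) = Gamma(233, 57).

57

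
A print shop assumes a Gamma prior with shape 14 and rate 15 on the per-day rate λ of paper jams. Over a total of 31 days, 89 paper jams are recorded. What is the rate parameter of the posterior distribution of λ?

46

Total count 89 over total exposure 31 days.
By Gamma–Poisson conjugacy, the posterior is Gamma(α + Σx, β + Σt) = Gamma(14 + 89, 15 + 31) = Gamma(103, 46).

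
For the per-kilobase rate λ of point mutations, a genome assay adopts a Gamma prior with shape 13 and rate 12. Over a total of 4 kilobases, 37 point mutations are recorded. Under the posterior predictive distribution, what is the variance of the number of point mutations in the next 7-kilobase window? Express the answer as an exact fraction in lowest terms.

Total count 37 over total exposure 4 kilobases.
Conjugate update: add total count to the shape and total exposure to the rate, giving Gamma(50, 16).
The posterior predictive for a window of length T is Negative Binomial with variance T·α'·(β'+T)/β'² = 7·50·23/256 = 4025/128.

4025/128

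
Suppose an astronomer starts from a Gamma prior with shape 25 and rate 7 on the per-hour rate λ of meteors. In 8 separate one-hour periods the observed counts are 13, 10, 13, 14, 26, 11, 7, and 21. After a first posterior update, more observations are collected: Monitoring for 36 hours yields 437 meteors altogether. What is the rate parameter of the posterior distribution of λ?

Total count: 13 + 10 + 13 + 14 + 26 + 11 + 7 + 21 = 115.
Total exposure: 8 hours.
After the first batch: Gamma(25 + 115, 7 + 8) = Gamma(140, 15).
Total count 437 over total exposure 36 hours.
After the second batch: Gamma(140 + 437, 15 + 36) = Gamma(577, 51).

51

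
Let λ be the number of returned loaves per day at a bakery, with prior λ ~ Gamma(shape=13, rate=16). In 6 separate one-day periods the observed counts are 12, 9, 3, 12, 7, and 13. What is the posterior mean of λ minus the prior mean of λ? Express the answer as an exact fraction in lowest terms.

Total count: 12 + 9 + 3 + 12 + 7 + 13 = 56.
Total exposure: 6 days.
By Gamma–Poisson conjugacy, the posterior is Gamma(α + Σx, β + Σt) = Gamma(13 + 56, 16 + 6) = Gamma(69, 22).
Posterior mean = 69/22 = 69/22; prior mean = 13/16 = 13/16. Difference = 69/22 − 13/16 = 409/176.

409/176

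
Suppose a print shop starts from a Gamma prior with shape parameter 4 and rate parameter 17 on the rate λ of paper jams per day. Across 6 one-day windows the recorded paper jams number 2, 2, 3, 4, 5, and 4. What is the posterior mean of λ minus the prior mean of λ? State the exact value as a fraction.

316/391

Total count: 2 + 2 + 3 + 4 + 5 + 4 = 20.
Total exposure: 6 days.
Conjugate update: add total count to the shape and total exposure to the rate, giving Gamma(24, 23).
Posterior mean = 24/23 = 24/23; prior mean = 4/17 = 4/17. Difference = 24/23 − 4/17 = 316/391.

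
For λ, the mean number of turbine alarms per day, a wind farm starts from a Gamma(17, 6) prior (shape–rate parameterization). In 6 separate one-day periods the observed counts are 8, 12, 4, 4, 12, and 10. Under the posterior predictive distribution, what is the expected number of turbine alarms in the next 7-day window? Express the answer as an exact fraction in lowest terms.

469/12

Total count: 8 + 12 + 4 + 4 + 12 + 10 = 50.
Total exposure: 6 days.
By Gamma–Poisson conjugacy, the posterior is Gamma(α + Σx, β + Σt) = Gamma(17 + 50, 6 + 6) = Gamma(67, 12).
Predictive mean over a 7-day window = T·E[λ|data] = 7·67/12 = 469/12.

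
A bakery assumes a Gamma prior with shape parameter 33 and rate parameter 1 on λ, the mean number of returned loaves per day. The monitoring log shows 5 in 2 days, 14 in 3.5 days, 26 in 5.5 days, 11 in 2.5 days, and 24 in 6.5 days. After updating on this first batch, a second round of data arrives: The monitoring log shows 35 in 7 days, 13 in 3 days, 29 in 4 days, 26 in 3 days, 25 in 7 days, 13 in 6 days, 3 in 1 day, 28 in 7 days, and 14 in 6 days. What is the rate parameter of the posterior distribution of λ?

65

Total count: 5 + 14 + 26 + 11 + 24 = 80.
Total exposure: 2 + 3.5 + 5.5 + 2.5 + 6.5 = 20 days.
After the first batch: Gamma(33 + 80, 1 + 20) = Gamma(113, 21).
Total count: 35 + 13 + 29 + 26 + 25 + 13 + 3 + 28 + 14 = 186.
Total exposure: 7 + 3 + 4 + 3 + 7 + 6 + 1 + 7 + 6 = 44 days.
After the second batch: Gamma(113 + 186, 21 + 44) = Gamma(299, 65).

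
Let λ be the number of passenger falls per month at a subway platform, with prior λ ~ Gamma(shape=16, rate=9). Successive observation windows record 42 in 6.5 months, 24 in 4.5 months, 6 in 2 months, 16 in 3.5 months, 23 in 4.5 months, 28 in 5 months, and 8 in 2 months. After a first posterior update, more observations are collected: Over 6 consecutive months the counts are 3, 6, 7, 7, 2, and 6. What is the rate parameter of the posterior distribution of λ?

Total count: 42 + 24 + 6 + 16 + 23 + 28 + 8 = 147.
Total exposure: 6.5 + 4.5 + 2 + 3.5 + 4.5 + 5 + 2 = 28 months.
After the first batch: Gamma(16 + 147, 9 + 28) = Gamma(163, 37).
Total count: 3 + 6 + 7 + 7 + 2 + 6 = 31.
Total exposure: 6 months.
After the second batch: Gamma(163 + 31, 37 + 6) = Gamma(194, 43).

43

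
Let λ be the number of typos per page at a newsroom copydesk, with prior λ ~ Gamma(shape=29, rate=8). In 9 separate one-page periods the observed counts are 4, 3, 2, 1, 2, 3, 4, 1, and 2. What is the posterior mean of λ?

3

Total count: 4 + 3 + 2 + 1 + 2 + 3 + 4 + 1 + 2 = 22.
Total exposure: 9 pages.
The Gamma prior is conjugate for the Poisson rate, so λ | data ~ Gamma(29+22, 8+9) = Gamma(51, 17).
Posterior mean = α'/β' = 51/17 = 3.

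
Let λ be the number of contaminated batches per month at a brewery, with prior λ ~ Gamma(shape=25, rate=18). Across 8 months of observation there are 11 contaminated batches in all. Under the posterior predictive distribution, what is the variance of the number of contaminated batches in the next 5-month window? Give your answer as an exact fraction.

1395/169

Total count 11 over total exposure 8 months.
Conjugate update: add total count to the shape and total exposure to the rate, giving Gamma(36, 26).
The posterior predictive for a window of length T is Negative Binomial with variance T·α'·(β'+T)/β'² = 5·36·31/676 = 1395/169.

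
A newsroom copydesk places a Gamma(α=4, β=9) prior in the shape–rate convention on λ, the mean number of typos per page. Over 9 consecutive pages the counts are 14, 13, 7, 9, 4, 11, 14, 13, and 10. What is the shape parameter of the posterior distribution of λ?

Total count: 14 + 13 + 7 + 9 + 4 + 11 + 14 + 13 + 10 = 95.
Total exposure: 9 pages.
The Gamma prior is conjugate for the Poisson rate, so λ | data ~ Gamma(4+95, 9+9) = Gamma(99, 18).

99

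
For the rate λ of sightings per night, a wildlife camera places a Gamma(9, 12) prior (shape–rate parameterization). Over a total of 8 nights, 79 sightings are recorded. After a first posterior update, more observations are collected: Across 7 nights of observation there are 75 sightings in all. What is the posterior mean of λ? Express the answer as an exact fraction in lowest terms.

Total count 79 over total exposure 8 nights.
After the first batch: Gamma(9 + 79, 12 + 8) = Gamma(88, 20).
Total count 75 over total exposure 7 nights.
After the second batch: Gamma(88 + 75, 20 + 7) = Gamma(163, 27).
Posterior mean = α'/β' = 163/27.

163/27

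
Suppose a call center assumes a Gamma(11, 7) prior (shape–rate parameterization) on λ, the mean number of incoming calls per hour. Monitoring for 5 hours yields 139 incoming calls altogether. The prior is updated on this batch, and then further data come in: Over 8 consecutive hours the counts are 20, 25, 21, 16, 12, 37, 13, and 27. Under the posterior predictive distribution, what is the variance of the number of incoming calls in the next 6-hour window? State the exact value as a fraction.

Total count 139 over total exposure 5 hours.
After the first batch: Gamma(11 + 139, 7 + 5) = Gamma(150, 12).
Total count: 20 + 25 + 21 + 16 + 12 + 37 + 13 + 27 = 171.
Total exposure: 8 hours.
After the second batch: Gamma(150 + 171, 12 + 8) = Gamma(321, 20).
The posterior predictive for a window of length T is Negative Binomial with variance T·α'·(β'+T)/β'² = 6·321·26/400 = 12519/100.

12519/100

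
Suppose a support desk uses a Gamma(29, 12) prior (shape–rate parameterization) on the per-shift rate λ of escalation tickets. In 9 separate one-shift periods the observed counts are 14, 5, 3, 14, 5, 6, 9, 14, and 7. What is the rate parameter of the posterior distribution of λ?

Total count: 14 + 5 + 3 + 14 + 5 + 6 + 9 + 14 + 7 = 77.
Total exposure: 9 shifts.
Gamma(α, β) with Poisson data over total exposure Σt gives posterior Gamma(α+Σx, β+Σt) = Gamma(106, 21).

21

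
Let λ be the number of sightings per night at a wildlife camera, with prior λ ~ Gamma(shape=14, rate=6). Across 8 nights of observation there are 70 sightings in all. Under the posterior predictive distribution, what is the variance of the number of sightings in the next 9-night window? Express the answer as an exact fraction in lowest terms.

621/7

Total count 70 over total exposure 8 nights.
Posterior: α' = 14 + 70 = 84, β' = 6 + 8 = 14.
The posterior predictive for a window of length T is Negative Binomial with variance T·α'·(β'+T)/β'² = 9·84·23/196 = 621/7.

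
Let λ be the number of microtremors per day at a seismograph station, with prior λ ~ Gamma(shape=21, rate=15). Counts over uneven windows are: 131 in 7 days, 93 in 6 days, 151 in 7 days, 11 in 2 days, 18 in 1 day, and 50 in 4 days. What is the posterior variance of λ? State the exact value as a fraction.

475/1764

Total count: 131 + 93 + 151 + 11 + 18 + 50 = 454.
Total exposure: 7 + 6 + 7 + 2 + 1 + 4 = 27 days.
Gamma(α, β) with Poisson data over total exposure Σt gives posterior Gamma(α+Σx, β+Σt) = Gamma(475, 42).
Posterior variance = α'/β'² = 475/1764.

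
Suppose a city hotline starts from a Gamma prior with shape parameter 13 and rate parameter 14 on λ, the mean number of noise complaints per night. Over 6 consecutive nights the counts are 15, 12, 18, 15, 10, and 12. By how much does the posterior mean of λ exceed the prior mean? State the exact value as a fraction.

Total count: 15 + 12 + 18 + 15 + 10 + 12 = 82.
Total exposure: 6 nights.
The Gamma prior is conjugate for the Poisson rate, so λ | data ~ Gamma(13+82, 14+6) = Gamma(95, 20).
Posterior mean = 95/20 = 19/4; prior mean = 13/14 = 13/14. Difference = 19/4 − 13/14 = 107/28.

107/28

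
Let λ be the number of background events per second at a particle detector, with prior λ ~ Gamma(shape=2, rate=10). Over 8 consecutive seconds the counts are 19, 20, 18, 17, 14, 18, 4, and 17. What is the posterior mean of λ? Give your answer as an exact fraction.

43/6

Total count: 19 + 20 + 18 + 17 + 14 + 18 + 4 + 17 = 127.
Total exposure: 8 seconds.
By Gamma–Poisson conjugacy, the posterior is Gamma(α + Σx, β + Σt) = Gamma(2 + 127, 10 + 8) = Gamma(129, 18).
Posterior mean = α'/β' = 129/18 = 43/6.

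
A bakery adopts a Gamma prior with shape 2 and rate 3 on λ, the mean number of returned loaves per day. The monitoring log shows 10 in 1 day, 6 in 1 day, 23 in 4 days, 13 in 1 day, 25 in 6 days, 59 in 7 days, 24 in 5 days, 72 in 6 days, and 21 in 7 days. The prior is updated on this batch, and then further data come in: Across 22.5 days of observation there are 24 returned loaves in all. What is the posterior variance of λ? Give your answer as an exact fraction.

1116/16129

Total count: 10 + 6 + 23 + 13 + 25 + 59 + 24 + 72 + 21 = 253.
Total exposure: 1 + 1 + 4 + 1 + 6 + 7 + 5 + 6 + 7 = 38 days.
After the first batch: Gamma(2 + 253, 3 + 38) = Gamma(255, 41).
Total count 24 over total exposure 22.5 days.
After the second batch: Gamma(255 + 24, 41 + 22.5) = Gamma(279, 127/2).
Posterior variance = α'/β'² = 279/(16129/4) = 1116/16129.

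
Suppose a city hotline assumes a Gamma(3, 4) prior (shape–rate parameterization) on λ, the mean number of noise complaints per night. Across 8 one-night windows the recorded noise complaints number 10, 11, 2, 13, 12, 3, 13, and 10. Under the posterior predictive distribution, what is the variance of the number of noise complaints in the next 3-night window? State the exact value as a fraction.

385/16

Total count: 10 + 11 + 2 + 13 + 12 + 3 + 13 + 10 = 74.
Total exposure: 8 nights.
Posterior: α' = 3 + 74 = 77, β' = 4 + 8 = 12.
The posterior predictive for a window of length T is Negative Binomial with variance T·α'·(β'+T)/β'² = 3·77·15/144 = 385/16.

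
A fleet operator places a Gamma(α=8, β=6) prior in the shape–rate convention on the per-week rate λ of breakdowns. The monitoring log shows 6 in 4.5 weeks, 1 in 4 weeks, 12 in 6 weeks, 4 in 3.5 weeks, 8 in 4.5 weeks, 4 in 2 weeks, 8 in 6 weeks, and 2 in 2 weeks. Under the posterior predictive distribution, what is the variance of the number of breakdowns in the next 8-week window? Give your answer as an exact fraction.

Total count: 6 + 1 + 12 + 4 + 8 + 4 + 8 + 2 = 45.
Total exposure: 4.5 + 4 + 6 + 3.5 + 4.5 + 2 + 6 + 2 = 32.5 weeks.
Conjugate update: add total count to the shape and total exposure to the rate, giving Gamma(53, 77/2).
The posterior predictive for a window of length T is Negative Binomial with variance T·α'·(β'+T)/β'² = 8·53·(93/2)/(5929/4) = 78864/5929.

78864/5929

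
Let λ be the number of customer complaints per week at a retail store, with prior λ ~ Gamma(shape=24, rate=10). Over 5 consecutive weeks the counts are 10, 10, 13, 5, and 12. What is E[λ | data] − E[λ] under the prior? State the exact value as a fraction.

Total count: 10 + 10 + 13 + 5 + 12 = 50.
Total exposure: 5 weeks.
Posterior: α' = 24 + 50 = 74, β' = 10 + 5 = 15.
Posterior mean = 74/15 = 74/15; prior mean = 24/10 = 12/5. Difference = 74/15 − 12/5 = 38/15.

38/15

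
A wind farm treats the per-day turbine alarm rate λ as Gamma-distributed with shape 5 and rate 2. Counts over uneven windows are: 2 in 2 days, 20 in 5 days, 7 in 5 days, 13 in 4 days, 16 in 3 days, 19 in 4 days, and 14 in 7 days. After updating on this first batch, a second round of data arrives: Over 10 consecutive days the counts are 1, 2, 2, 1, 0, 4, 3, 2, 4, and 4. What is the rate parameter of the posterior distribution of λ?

Total count: 2 + 20 + 7 + 13 + 16 + 19 + 14 = 91.
Total exposure: 2 + 5 + 5 + 4 + 3 + 4 + 7 = 30 days.
After the first batch: Gamma(5 + 91, 2 + 30) = Gamma(96, 32).
Total count: 1 + 2 + 2 + 1 + 0 + 4 + 3 + 2 + 4 + 4 = 23.
Total exposure: 10 days.
After the second batch: Gamma(96 + 23, 32 + 10) = Gamma(119, 42).

42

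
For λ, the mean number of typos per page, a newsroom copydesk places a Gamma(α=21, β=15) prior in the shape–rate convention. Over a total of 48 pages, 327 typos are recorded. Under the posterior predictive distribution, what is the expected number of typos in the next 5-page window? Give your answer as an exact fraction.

Total count 327 over total exposure 48 pages.
Posterior: α' = 21 + 327 = 348, β' = 15 + 48 = 63.
Predictive mean over a 5-page window = T·E[λ|data] = 5·348/63 = 580/21.

580/21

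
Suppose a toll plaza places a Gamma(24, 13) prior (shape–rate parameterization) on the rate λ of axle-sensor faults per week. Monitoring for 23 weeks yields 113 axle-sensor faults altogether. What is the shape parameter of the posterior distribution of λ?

137

Total count 113 over total exposure 23 weeks.
The Gamma prior is conjugate for the Poisson rate, so λ | data ~ Gamma(24+113, 13+23) = Gamma(137, 36).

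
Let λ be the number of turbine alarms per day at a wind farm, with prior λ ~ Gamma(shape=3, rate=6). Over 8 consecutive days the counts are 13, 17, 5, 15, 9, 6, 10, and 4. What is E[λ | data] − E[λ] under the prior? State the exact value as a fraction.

Total count: 13 + 17 + 5 + 15 + 9 + 6 + 10 + 4 = 79.
Total exposure: 8 days.
Gamma(α, β) with Poisson data over total exposure Σt gives posterior Gamma(α+Σx, β+Σt) = Gamma(82, 14).
Posterior mean = 82/14 = 41/7; prior mean = 3/6 = 1/2. Difference = 41/7 − 1/2 = 75/14.

75/14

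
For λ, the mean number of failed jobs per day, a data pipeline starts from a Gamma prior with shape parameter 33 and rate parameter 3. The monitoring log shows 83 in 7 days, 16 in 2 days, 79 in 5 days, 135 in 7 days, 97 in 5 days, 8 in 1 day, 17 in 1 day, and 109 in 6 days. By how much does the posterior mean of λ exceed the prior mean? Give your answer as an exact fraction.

Total count: 83 + 16 + 79 + 135 + 97 + 8 + 17 + 109 = 544.
Total exposure: 7 + 2 + 5 + 7 + 5 + 1 + 1 + 6 = 34 days.
Conjugate update: add total count to the shape and total exposure to the rate, giving Gamma(577, 37).
Posterior mean = 577/37 = 577/37; prior mean = 33/3 = 11. Difference = 577/37 − 11 = 170/37.

170/37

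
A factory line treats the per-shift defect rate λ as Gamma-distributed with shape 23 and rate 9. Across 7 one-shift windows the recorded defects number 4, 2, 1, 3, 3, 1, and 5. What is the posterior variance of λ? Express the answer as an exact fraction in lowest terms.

Total count: 4 + 2 + 1 + 3 + 3 + 1 + 5 = 19.
Total exposure: 7 shifts.
The Gamma prior is conjugate for the Poisson rate, so λ | data ~ Gamma(23+19, 9+7) = Gamma(42, 16).
Posterior variance = α'/β'² = 42/256 = 21/128.

21/128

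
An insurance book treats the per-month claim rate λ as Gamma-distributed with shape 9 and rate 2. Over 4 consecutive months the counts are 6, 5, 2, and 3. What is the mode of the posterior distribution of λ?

Total count: 6 + 5 + 2 + 3 = 16.
Total exposure: 4 months.
Posterior: α' = 9 + 16 = 25, β' = 2 + 4 = 6.
Posterior mode = (α'−1)/β' = 24/6 = 4.

4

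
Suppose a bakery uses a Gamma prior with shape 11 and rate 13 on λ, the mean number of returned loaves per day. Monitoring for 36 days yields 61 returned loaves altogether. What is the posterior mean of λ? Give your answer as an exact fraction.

72/49

Total count 61 over total exposure 36 days.
Posterior: α' = 11 + 61 = 72, β' = 13 + 36 = 49.
Posterior mean = α'/β' = 72/49.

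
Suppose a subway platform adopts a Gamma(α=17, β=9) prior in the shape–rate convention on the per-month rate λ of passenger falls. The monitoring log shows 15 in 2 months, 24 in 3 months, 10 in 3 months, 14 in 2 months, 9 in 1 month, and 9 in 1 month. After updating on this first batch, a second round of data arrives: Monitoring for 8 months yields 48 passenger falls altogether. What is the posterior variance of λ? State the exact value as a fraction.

146/841

Total count: 15 + 24 + 10 + 14 + 9 + 9 = 81.
Total exposure: 2 + 3 + 3 + 2 + 1 + 1 = 12 months.
After the first batch: Gamma(17 + 81, 9 + 12) = Gamma(98, 21).
Total count 48 over total exposure 8 months.
After the second batch: Gamma(98 + 48, 21 + 8) = Gamma(146, 29).
Posterior variance = α'/β'² = 146/841.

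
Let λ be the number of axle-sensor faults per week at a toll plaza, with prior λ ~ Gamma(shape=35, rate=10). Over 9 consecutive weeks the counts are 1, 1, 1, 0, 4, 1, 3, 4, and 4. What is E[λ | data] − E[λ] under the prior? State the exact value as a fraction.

-25/38

Total count: 1 + 1 + 1 + 0 + 4 + 1 + 3 + 4 + 4 = 19.
Total exposure: 9 weeks.
Conjugate update: add total count to the shape and total exposure to the rate, giving Gamma(54, 19).
Posterior mean = 54/19 = 54/19; prior mean = 35/10 = 7/2. Difference = 54/19 − 7/2 = -25/38.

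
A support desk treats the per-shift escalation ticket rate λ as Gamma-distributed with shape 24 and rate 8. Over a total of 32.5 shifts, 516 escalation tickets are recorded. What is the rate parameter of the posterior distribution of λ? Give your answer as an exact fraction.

Total count 516 over total exposure 32.5 shifts.
By Gamma–Poisson conjugacy, the posterior is Gamma(α + Σx, β + Σt) = Gamma(24 + 516, 8 + 32.5) = Gamma(540, 81/2).

81/2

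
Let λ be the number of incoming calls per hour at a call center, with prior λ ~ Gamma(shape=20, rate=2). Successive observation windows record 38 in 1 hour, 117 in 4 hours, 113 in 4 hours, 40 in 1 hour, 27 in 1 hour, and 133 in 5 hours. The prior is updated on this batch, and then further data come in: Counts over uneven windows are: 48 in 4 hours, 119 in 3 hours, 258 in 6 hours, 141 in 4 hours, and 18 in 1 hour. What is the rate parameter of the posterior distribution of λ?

36

Total count: 38 + 117 + 113 + 40 + 27 + 133 = 468.
Total exposure: 1 + 4 + 4 + 1 + 1 + 5 = 16 hours.
After the first batch: Gamma(20 + 468, 2 + 16) = Gamma(488, 18).
Total count: 48 + 119 + 258 + 141 + 18 = 584.
Total exposure: 4 + 3 + 6 + 4 + 1 = 18 hours.
After the second batch: Gamma(488 + 584, 18 + 18) = Gamma(1072, 36).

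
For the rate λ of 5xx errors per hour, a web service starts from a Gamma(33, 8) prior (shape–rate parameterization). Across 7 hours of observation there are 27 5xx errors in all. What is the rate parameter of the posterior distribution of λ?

15

Total count 27 over total exposure 7 hours.
Gamma(α, β) with Poisson data over total exposure Σt gives posterior Gamma(α+Σx, β+Σt) = Gamma(60, 15).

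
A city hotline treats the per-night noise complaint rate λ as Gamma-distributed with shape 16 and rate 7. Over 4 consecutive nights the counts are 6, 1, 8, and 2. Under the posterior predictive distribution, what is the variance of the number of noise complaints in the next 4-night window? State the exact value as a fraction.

Total count: 6 + 1 + 8 + 2 = 17.
Total exposure: 4 nights.
The Gamma prior is conjugate for the Poisson rate, so λ | data ~ Gamma(16+17, 7+4) = Gamma(33, 11).
The posterior predictive for a window of length T is Negative Binomial with variance T·α'·(β'+T)/β'² = 4·33·15/121 = 180/11.

180/11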